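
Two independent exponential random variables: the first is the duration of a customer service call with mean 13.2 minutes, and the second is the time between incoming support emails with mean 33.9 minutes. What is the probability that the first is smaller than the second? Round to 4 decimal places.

0.7197

λ_1 = 1/13.2 = 0.0757576, λ_2 = 1/33.9 = 0.0294985.
For independent exponentials, P(the first < the second) = λ_1/(λ_1+λ_2) = 0.0757576/0.105256 ≈ 0.7197.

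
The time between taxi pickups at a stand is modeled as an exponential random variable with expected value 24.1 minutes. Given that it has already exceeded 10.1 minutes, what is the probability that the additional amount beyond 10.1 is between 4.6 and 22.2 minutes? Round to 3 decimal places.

0.428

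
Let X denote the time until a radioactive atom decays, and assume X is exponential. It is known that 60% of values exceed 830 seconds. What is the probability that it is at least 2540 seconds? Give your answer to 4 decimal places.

e^(−λ·830) = 0.60 ⇒ λ = −ln(0.60)/830 = 0.000615453.
P(X > 2540) = e^(−0.000615453·2540) = e^(−1.5632) ≈ 0.2095.

0.2095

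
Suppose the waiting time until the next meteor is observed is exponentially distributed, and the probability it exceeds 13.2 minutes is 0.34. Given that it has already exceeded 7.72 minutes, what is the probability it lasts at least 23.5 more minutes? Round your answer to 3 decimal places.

0.147

From e^(−λ·13.2) = 0.34, λ = −ln(0.34)/13.2 = 0.081728.
Memoryless: P(X > 7.72+23.5 | X > 7.72) = P(X > 23.5) = e^(−0.081728·23.5) ≈ 0.147.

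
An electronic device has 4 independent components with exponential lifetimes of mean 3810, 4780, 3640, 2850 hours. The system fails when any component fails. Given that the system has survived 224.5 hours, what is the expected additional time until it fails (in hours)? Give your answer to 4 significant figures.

911.3

First-failure rate Σλ = 1/3810 + 1/4780 + 1/3640 + 1/2850 = 0.00109727.
By memorylessness the expected residual is 1/Σλ = 911.349 hours, regardless of the 224.5 already elapsed.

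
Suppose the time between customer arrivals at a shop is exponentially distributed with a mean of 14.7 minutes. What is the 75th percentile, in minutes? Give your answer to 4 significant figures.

The rate is λ = 1/14.7 = 0.0680272 per minute.
Set 1 − e^(−λt) = 0.75, so t = −ln(0.25)/λ = 1.3863/0.0680272 ≈ 20.3785 minutes.

20.38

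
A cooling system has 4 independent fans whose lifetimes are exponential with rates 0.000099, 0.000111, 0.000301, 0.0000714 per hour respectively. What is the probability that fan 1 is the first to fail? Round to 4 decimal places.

The time to first failure is exponential with rate Σλ = 0.000099 + 0.000111 + 0.000301 + 0.0000714 = 0.0005824.
P(fan 1 first) = λ_1/Σλ = 0.000099/0.0005824 ≈ 0.1700.

0.1700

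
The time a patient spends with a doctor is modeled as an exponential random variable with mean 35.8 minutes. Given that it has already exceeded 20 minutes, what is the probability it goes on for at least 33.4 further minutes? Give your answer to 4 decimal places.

The rate is λ = 1/35.8 = 0.027933 per minute.
By the memoryless property, P(X > 20+33.4 | X > 20) = P(X > 33.4).
P(X > 33.4) = e^(−0.93296) ≈ 0.3934.

0.3934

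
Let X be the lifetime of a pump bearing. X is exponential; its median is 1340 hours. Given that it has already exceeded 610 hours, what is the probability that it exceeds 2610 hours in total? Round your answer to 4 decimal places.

0.3554

For an exponential, median = ln(2)/λ, so λ = ln 2 / 1340 = 0.000517274 per hour.
P(X > s+t | X > s) = e^(−λ(s+t))/e^(−λs) = e^(−λt), independent of s = 610.
P(X > 2000) = e^(−1.0345) ≈ 0.3554.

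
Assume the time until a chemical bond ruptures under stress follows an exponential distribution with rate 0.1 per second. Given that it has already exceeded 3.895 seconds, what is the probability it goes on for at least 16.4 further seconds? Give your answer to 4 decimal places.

By the memoryless property, P(X > 3.895+16.4 | X > 3.895) = P(X > 16.4).
P(X > 16.4) = e^(−1.64) ≈ 0.1940.

0.1940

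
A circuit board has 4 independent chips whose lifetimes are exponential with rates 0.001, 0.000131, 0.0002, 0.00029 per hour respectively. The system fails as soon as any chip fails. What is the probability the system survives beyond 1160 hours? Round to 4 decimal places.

0.1525

The time to first failure is exponential with rate Σλ = 0.001 + 0.000131 + 0.0002 + 0.00029 = 0.001621.
P(min > 1160) = e^(−0.001621·1160) = e^(−1.8804) ≈ 0.1525.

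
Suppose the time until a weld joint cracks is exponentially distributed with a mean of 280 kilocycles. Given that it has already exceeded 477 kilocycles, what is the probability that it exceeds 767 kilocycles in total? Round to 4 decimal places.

0.3550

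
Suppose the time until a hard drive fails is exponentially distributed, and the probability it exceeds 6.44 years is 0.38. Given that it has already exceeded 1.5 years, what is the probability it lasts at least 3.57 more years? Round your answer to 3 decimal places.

From e^(−λ·6.44) = 0.38, λ = −ln(0.38)/6.44 = 0.150246.
Memoryless: P(X > 1.5+3.57 | X > 1.5) = P(X > 3.57) = e^(−0.150246·3.57) ≈ 0.585.

0.585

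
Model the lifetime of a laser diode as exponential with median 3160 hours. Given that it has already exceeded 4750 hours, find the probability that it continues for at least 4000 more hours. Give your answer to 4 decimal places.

For an exponential, median = ln(2)/λ, so λ = ln 2 / 3160 = 0.00021935 per hour.
By the memoryless property, P(X > 4750+4000 | X > 4750) = P(X > 4000).
P(X > 4000) = e^(−0.8774) ≈ 0.4159.

0.4159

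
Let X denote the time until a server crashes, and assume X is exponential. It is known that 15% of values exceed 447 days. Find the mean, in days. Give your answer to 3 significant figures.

236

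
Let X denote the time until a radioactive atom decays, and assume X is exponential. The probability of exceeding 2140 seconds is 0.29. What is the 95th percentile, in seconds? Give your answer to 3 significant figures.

e^(−λ·2140) = 0.29 ⇒ λ = −ln(0.29)/2140 = 0.000578446.
95th percentile: 1 − e^(−λt) = 0.95, t = −ln(0.05)/λ = 5178.93 seconds.

5180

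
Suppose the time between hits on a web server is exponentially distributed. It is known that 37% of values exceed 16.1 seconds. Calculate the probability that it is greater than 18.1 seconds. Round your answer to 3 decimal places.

0.327

e^(−λ·16.1) = 0.37 ⇒ λ = −ln(0.37)/16.1 = 0.0617548.
P(X > 18.1) = e^(−0.0617548·18.1) = e^(−1.1178) ≈ 0.327.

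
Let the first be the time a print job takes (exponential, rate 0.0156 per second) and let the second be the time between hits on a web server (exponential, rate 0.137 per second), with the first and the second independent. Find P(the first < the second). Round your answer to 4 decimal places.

0.1022

λ_1 = 0.0156, λ_2 = 0.137.
For independent exponentials, P(the first < the second) = λ_1/(λ_1+λ_2) = 0.0156/0.1526 ≈ 0.1022.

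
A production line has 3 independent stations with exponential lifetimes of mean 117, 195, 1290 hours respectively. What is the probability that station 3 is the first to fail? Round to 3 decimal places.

Rates: λ_i = 1/mean_i → 0.00854701, 0.00512821, 0.000775194; Σλ = 0.0144504.
P(station 3 first) = λ_3/Σλ = 0.000775194/0.0144504 ≈ 0.054.

0.054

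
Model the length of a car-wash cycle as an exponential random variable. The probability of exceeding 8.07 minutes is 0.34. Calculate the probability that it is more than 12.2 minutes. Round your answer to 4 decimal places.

0.1958

e^(−λ·8.07) = 0.34 ⇒ λ = −ln(0.34)/8.07 = 0.133681.
P(X > 12.2) = e^(−0.133681·12.2) = e^(−1.6309) ≈ 0.1958.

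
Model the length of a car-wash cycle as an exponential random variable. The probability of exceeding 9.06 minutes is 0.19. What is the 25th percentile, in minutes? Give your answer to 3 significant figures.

1.57

e^(−λ·9.06) = 0.19 ⇒ λ = −ln(0.19)/9.06 = 0.183304.
25th percentile: 1 − e^(−λt) = 0.25, t = −ln(0.75)/λ = 1.56943 minutes.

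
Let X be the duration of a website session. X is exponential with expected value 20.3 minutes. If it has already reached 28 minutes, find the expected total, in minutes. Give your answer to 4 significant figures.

48.30

The rate is λ = 1/20.3 = 0.0492611 per minute.
By memorylessness, E[X | X > 28] = 28 + 1/λ = 28 + 20.3 = 48.3 minutes.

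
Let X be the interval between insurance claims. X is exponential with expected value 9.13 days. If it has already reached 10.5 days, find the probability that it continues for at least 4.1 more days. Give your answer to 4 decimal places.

The rate is λ = 1/9.13 = 0.109529 per day.
P(X > s+t | X > s) = e^(−λ(s+t))/e^(−λs) = e^(−λt), independent of s = 10.5.
P(X > 4.1) = e^(−0.44907) ≈ 0.6382.

0.6382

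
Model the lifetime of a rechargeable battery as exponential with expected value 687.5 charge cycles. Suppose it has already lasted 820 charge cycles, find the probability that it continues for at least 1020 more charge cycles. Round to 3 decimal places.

0.227

The rate is λ = 1/687.5 = 0.00145455 per charge cycle.
P(X > s+t | X > s) = e^(−λ(s+t))/e^(−λs) = e^(−λt), independent of s = 820.
P(X > 1020) = e^(−1.4836) ≈ 0.227.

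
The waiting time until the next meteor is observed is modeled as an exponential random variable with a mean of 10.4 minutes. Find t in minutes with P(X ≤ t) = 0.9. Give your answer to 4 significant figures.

23.95

The rate is λ = 1/10.4 = 0.0961538 per minute.
Set 1 − e^(−λt) = 0.9, so t = −ln(0.1)/λ = 2.3026/0.0961538 ≈ 23.9469 minutes.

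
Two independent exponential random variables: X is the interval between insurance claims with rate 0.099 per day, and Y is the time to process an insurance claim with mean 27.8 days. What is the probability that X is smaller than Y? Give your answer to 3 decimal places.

0.733

λ_1 = 0.099, λ_2 = 1/27.8 = 0.0359712.
For independent exponentials, P(X < Y) = λ_1/(λ_1+λ_2) = 0.099/0.134971 ≈ 0.733.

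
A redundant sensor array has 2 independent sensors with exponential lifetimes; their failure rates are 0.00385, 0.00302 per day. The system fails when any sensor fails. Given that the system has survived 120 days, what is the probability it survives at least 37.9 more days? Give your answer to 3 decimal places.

Time to first failure ~ Exp(Σλ) with Σλ = 0.00687.
By memorylessness, P(T > 120+37.9 | T > 120) = P(T > 37.9) = e^(−0.00687·37.9) ≈ 0.771.

0.771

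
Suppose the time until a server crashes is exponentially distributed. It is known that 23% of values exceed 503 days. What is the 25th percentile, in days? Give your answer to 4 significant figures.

e^(−λ·503) = 0.23 ⇒ λ = −ln(0.23)/503 = 0.00292182.
25th percentile: 1 − e^(−λt) = 0.25, t = −ln(0.75)/λ = 98.4599 days.

98.46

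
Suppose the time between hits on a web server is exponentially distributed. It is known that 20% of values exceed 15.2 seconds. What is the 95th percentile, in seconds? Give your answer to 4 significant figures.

e^(−λ·15.2) = 0.20 ⇒ λ = −ln(0.20)/15.2 = 0.105884.
95th percentile: 1 − e^(−λt) = 0.95, t = −ln(0.05)/λ = 28.2926 seconds.

28.29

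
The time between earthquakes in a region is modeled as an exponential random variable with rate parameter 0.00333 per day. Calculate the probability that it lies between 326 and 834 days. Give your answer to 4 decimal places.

0.2755

P(326 < X < 834) = e^(−λ·326) − e^(−λ·834) = 0.33771 − 0.06221 ≈ 0.2755.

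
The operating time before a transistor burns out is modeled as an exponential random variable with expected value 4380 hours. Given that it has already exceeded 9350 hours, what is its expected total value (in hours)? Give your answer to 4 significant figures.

13730

The rate is λ = 1/4380 = 0.000228311 per hour.
By memorylessness, E[X | X > 9350] = 9350 + 1/λ = 9350 + 4380 = 13730 hours.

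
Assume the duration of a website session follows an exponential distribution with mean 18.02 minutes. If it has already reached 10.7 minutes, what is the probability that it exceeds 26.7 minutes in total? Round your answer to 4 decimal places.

0.4115

The rate is λ = 1/18.02 = 0.0554939 per minute.
P(X > s+t | X > s) = e^(−λ(s+t))/e^(−λs) = e^(−λt), independent of s = 10.7.
P(X > 16) = e^(−0.8879) ≈ 0.4115.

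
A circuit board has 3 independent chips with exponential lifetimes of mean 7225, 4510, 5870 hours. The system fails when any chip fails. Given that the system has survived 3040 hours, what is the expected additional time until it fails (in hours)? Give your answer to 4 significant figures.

1885

First-failure rate Σλ = 1/7225 + 1/4510 + 1/5870 = 0.000530496.
By memorylessness the expected residual is 1/Σλ = 1885.03 hours, regardless of the 3040 already elapsed.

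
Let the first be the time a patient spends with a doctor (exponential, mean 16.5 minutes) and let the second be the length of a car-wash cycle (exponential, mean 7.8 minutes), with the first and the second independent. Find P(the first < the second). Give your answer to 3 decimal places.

0.321

λ_1 = 1/16.5 = 0.0606061, λ_2 = 1/7.8 = 0.128205.
For independent exponentials, P(the first < the second) = λ_1/(λ_1+λ_2) = 0.0606061/0.188811 ≈ 0.321.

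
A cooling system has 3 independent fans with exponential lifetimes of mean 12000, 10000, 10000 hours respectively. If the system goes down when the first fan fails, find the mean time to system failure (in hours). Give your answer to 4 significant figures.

3529

The first failure time is exponential with rate Σλ_i = 1/12000 + 1/10000 + 1/10000 = 0.000283333 per hour.
E[min] = 1/Σλ = 1/0.000283333 = 3529.41 hours.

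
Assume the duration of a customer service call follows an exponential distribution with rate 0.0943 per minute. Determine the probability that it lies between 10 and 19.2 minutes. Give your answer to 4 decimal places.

0.2259

P(10 < X < 19.2) = e^(−λ·10) − e^(−λ·19.2) = 0.38946 − 0.16356 ≈ 0.2259.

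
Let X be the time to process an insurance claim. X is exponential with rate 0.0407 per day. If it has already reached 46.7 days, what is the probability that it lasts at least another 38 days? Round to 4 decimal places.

0.2130

By the memoryless property, P(X > 46.7+38 | X > 46.7) = P(X > 38).
P(X > 38) = e^(−1.5466) ≈ 0.2130.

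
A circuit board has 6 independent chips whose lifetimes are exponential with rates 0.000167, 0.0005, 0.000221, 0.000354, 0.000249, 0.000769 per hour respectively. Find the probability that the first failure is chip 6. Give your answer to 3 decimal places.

0.340

The time to first failure is exponential with rate Σλ = 0.000167 + 0.0005 + 0.000221 + 0.000354 + 0.000249 + 0.000769 = 0.00226.
P(chip 6 first) = λ_6/Σλ = 0.000769/0.00226 ≈ 0.340.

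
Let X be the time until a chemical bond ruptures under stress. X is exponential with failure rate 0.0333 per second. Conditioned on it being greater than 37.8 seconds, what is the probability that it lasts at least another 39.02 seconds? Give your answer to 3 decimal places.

0.273

The exponential is memoryless, so the remaining time is again Exp(λ): the condition X > 37.8 is irrelevant.
P(X > 39.02) = e^(−1.2994) ≈ 0.273.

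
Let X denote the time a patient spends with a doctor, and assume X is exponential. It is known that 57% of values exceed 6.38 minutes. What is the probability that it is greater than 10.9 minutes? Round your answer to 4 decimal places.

e^(−λ·6.38) = 0.57 ⇒ λ = −ln(0.57)/6.38 = 0.0881064.
P(X > 10.9) = e^(−0.0881064·10.9) = e^(−0.96036) ≈ 0.3828.

0.3828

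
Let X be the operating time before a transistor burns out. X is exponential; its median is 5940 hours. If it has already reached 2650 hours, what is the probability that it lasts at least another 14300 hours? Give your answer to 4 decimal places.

0.1885

For an exponential, median = ln(2)/λ, so λ = ln 2 / 5940 = 0.000116691 per hour.
P(X > s+t | X > s) = e^(−λ(s+t))/e^(−λs) = e^(−λt), independent of s = 2650.
P(X > 14300) = e^(−1.6687) ≈ 0.1885.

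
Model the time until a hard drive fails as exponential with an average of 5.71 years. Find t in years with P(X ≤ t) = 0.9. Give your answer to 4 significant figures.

13.15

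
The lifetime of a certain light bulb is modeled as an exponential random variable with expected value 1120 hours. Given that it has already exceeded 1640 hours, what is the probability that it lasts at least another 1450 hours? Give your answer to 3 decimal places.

The rate is λ = 1/1120 = 0.000892857 per hour.
The exponential is memoryless, so the remaining time is again Exp(λ): the condition X > 1640 is irrelevant.
P(X > 1450) = e^(−1.2946) ≈ 0.274.

0.274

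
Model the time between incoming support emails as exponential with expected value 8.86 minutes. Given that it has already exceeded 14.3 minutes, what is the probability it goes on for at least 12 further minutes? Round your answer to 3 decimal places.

The rate is λ = 1/8.86 = 0.112867 per minute.
The exponential is memoryless, so the remaining time is again Exp(λ): the condition X > 14.3 is irrelevant.
P(X > 12) = e^(−1.3544) ≈ 0.258.

0.258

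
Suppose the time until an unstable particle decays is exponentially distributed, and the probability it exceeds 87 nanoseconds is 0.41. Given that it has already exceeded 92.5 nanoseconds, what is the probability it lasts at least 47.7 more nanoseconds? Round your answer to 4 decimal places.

From e^(−λ·87) = 0.41, λ = −ln(0.41)/87 = 0.0102483.
Memoryless: P(X > 92.5+47.7 | X > 92.5) = P(X > 47.7) = e^(−0.0102483·47.7) ≈ 0.6133.

0.6133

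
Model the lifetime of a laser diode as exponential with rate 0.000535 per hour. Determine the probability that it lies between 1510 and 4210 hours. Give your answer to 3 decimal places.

0.341

P(1510 < X < 4210) = e^(−λ·1510) − e^(−λ·4210) = 0.44582 − 0.10515 ≈ 0.341.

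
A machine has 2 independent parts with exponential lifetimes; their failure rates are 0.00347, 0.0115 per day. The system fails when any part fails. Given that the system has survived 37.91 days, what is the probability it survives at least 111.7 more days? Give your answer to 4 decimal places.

0.1878

Time to first failure ~ Exp(Σλ) with Σλ = 0.01497.
By memorylessness, P(T > 37.91+111.7 | T > 37.91) = P(T > 111.7) = e^(−0.01497·111.7) ≈ 0.1878.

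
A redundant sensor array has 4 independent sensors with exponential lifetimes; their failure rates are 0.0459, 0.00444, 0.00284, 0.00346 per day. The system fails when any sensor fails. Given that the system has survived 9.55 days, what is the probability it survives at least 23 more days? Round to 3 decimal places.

0.272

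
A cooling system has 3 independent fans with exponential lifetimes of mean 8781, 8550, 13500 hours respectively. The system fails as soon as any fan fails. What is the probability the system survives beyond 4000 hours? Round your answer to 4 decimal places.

The first failure time is exponential with rate Σλ_i = 1/8781 + 1/8550 + 1/13500 = 0.000304915 per hour.
P(min > 4000) = e^(−0.000304915·4000) = e^(−1.2197) ≈ 0.2953.

0.2953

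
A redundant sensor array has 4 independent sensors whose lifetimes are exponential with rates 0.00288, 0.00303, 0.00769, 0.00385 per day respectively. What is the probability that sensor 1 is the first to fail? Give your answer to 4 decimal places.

0.1650

The time to first failure is exponential with rate Σλ = 0.00288 + 0.00303 + 0.00769 + 0.00385 = 0.01745.
P(sensor 1 first) = λ_1/Σλ = 0.00288/0.01745 ≈ 0.1650.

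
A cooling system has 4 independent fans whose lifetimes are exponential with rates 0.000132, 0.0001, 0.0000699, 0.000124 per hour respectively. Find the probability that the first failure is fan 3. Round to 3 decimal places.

0.164

The time to first failure is exponential with rate Σλ = 0.000132 + 0.0001 + 0.0000699 + 0.000124 = 0.0004259.
P(fan 3 first) = λ_3/Σλ = 0.0000699/0.0004259 ≈ 0.164.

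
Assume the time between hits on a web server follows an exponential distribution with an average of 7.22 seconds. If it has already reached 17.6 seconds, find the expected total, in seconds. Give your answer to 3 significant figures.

The rate is λ = 1/7.22 = 0.138504 per second.
By memorylessness, E[X | X > 17.6] = 17.6 + 1/λ = 17.6 + 7.22 = 24.82 seconds.

24.8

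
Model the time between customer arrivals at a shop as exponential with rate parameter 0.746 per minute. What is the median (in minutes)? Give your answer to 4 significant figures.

Set 1 − e^(−λt) = 0.5, so t = −ln(0.5)/λ = 0.69315/0.746 ≈ 0.929152 minutes.

0.9292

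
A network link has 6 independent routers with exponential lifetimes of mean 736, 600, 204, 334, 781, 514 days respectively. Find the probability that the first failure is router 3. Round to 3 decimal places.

0.346

Rates: λ_i = 1/mean_i → 0.0013587, 0.00166667, 0.00490196, 0.00299401, 0.00128041, 0.00194553; Σλ = 0.0141473.
P(router 3 first) = λ_3/Σλ = 0.00490196/0.0141473 ≈ 0.346.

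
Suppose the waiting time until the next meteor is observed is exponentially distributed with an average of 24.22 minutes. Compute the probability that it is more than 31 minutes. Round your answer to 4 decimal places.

The rate is λ = 1/24.22 = 0.0412882 per minute.
P(X > 31) = e^(−λ·31) = e^(−1.2799) ≈ 0.2781.

0.2781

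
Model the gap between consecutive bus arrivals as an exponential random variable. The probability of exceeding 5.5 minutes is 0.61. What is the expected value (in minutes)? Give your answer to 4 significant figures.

e^(−λ·5.5) = 0.61 ⇒ λ = −ln(0.61)/5.5 = 0.0898721.
Mean = 1/λ = 11.1269 minutes.

11.13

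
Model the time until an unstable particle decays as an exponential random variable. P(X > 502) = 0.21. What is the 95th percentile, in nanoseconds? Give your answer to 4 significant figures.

963.6

e^(−λ·502) = 0.21 ⇒ λ = −ln(0.21)/502 = 0.00310886.
95th percentile: 1 − e^(−λt) = 0.95, t = −ln(0.05)/λ = 963.611 nanoseconds.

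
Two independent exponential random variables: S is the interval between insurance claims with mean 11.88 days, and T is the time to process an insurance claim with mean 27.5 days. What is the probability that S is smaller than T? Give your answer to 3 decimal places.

0.698

λ_1 = 1/11.88 = 0.0841751, λ_2 = 1/27.5 = 0.0363636.
For independent exponentials, P(S < T) = λ_1/(λ_1+λ_2) = 0.0841751/0.120539 ≈ 0.698.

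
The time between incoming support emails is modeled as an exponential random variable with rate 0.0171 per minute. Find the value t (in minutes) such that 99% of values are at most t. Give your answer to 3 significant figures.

269

Set 1 − e^(−λt) = 0.99, so t = −ln(0.01)/λ = 4.6052/0.0171 ≈ 269.308 minutes.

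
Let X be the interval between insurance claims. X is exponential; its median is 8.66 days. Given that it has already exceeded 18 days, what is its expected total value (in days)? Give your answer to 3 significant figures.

For an exponential, median = ln(2)/λ, so λ = ln 2 / 8.66 = 0.0800401 per day.
By memorylessness, E[X | X > 18] = 18 + 1/λ = 18 + 12.4937 = 30.4937 days.

30.5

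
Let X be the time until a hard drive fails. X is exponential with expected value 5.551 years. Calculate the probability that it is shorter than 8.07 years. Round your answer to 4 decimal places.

0.7663

The rate is λ = 1/5.551 = 0.180148 per year.
P(X ≤ 8.07) = 1 − e^(−λ·8.07) = 1 − e^(−1.4538) ≈ 0.7663.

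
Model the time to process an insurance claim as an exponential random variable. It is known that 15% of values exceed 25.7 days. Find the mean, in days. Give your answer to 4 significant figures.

13.55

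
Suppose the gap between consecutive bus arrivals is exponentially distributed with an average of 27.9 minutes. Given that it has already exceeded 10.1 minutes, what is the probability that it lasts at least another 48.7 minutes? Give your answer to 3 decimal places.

0.175

The rate is λ = 1/27.9 = 0.0358423 per minute.
The exponential is memoryless, so the remaining time is again Exp(λ): the condition X > 10.1 is irrelevant.
P(X > 48.7) = e^(−1.7455) ≈ 0.175.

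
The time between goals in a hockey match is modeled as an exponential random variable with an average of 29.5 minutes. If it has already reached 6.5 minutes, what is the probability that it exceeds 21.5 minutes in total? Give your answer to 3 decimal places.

The rate is λ = 1/29.5 = 0.0338983 per minute.
P(X > s+t | X > s) = e^(−λ(s+t))/e^(−λs) = e^(−λt), independent of s = 6.5.
P(X > 15) = e^(−0.50847) ≈ 0.601.

0.601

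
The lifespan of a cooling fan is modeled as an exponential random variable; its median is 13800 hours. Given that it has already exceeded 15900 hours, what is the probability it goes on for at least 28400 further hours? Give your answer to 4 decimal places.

For an exponential, median = ln(2)/λ, so λ = ln 2 / 13800 = 0.0000502281 per hour.
P(X > s+t | X > s) = e^(−λ(s+t))/e^(−λs) = e^(−λt), independent of s = 15900.
P(X > 28400) = e^(−1.4265) ≈ 0.2402.

0.2402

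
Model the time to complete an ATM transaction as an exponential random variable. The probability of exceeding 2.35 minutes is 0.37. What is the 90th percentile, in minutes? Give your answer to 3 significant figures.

e^(−λ·2.35) = 0.37 ⇒ λ = −ln(0.37)/2.35 = 0.423086.
90th percentile: 1 − e^(−λt) = 0.9, t = −ln(0.1)/λ = 5.44236 minutes.

5.44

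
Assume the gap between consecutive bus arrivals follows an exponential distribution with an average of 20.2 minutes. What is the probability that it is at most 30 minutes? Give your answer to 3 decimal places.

The rate is λ = 1/20.2 = 0.049505 per minute.
P(X ≤ 30) = 1 − e^(−λ·30) = 1 − e^(−1.4851) ≈ 0.774.

0.774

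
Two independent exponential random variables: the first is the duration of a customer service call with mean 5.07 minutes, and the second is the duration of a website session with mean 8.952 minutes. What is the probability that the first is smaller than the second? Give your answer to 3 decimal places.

0.638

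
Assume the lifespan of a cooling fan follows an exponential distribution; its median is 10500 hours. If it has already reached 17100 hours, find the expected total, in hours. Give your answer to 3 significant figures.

For an exponential, median = ln(2)/λ, so λ = ln 2 / 10500 = 0.000066014 per hour.
By memorylessness, E[X | X > 17100] = 17100 + 1/λ = 17100 + 15148.3 = 32248.3 hours.

32200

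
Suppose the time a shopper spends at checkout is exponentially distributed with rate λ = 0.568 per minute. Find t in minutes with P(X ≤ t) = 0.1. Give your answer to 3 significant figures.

0.185

Set 1 − e^(−λt) = 0.1, so t = −ln(0.9)/λ = 0.10536/0.568 ≈ 0.185494 minutes.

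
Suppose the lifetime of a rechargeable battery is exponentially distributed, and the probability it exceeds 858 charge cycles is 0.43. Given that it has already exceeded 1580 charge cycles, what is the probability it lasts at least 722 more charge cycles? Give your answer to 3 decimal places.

0.492

From e^(−λ·858) = 0.43, λ = −ln(0.43)/858 = 0.000983648.
Memoryless: P(X > 1580+722 | X > 1580) = P(X > 722) = e^(−0.000983648·722) ≈ 0.492.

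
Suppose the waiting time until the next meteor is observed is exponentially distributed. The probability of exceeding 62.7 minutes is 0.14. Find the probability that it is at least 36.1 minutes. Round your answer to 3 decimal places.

0.322

e^(−λ·62.7) = 0.14 ⇒ λ = −ln(0.14)/62.7 = 0.0313575.
P(X > 36.1) = e^(−0.0313575·36.1) = e^(−1.132) ≈ 0.322.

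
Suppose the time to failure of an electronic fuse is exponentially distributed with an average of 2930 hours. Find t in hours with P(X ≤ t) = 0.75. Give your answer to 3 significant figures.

The rate is λ = 1/2930 = 0.000341297 per hour.
Set 1 − e^(−λt) = 0.75, so t = −ln(0.25)/λ = 1.3863/0.000341297 ≈ 4061.84 hours.

4060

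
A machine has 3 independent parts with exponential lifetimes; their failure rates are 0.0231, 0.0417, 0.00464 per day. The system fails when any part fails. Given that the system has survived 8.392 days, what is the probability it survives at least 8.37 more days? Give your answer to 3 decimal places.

Time to first failure ~ Exp(Σλ) with Σλ = 0.06944.
By memorylessness, P(T > 8.392+8.37 | T > 8.392) = P(T > 8.37) = e^(−0.06944·8.37) ≈ 0.559.

0.559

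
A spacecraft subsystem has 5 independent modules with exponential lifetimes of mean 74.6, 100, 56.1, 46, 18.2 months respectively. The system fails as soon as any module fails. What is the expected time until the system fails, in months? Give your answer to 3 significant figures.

The first failure time is exponential with rate Σλ_i = 1/74.6 + 1/100 + 1/56.1 + 1/46 + 1/18.2 = 0.117914 per month.
E[min] = 1/Σλ = 1/0.117914 = 8.48073 months.

8.48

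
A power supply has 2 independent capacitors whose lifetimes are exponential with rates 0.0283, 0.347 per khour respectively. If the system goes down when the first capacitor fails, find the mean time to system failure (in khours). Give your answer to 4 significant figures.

The time to first failure is exponential with rate Σλ = 0.0283 + 0.347 = 0.3753.
E[min] = 1/Σλ = 1/0.3753 = 2.66454 khours.

2.665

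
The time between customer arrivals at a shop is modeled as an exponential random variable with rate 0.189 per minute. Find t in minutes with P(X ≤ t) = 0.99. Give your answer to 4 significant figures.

Set 1 − e^(−λt) = 0.99, so t = −ln(0.01)/λ = 4.6052/0.189 ≈ 24.366 minutes.

24.37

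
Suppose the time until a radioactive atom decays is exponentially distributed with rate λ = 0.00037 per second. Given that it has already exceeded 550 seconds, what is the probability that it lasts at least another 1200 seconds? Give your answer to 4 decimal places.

0.6415

The exponential is memoryless, so the remaining time is again Exp(λ): the condition X > 550 is irrelevant.
P(X > 1200) = e^(−0.444) ≈ 0.6415.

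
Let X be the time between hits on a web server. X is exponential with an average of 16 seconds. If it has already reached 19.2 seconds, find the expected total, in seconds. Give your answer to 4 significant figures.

35.20

The rate is λ = 1/16 = 0.0625 per second.
By memorylessness, E[X | X > 19.2] = 19.2 + 1/λ = 19.2 + 16 = 35.2 seconds.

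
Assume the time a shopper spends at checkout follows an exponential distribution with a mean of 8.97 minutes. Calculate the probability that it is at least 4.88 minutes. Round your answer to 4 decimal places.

0.5804

The rate is λ = 1/8.97 = 0.111483 per minute.
P(X > 4.88) = e^(−λ·4.88) = e^(−0.54404) ≈ 0.5804.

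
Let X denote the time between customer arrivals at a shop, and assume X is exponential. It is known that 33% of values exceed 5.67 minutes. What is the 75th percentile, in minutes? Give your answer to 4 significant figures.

7.090

e^(−λ·5.67) = 0.33 ⇒ λ = −ln(0.33)/5.67 = 0.195531.
75th percentile: 1 − e^(−λt) = 0.75, t = −ln(0.25)/λ = 7.08988 minutes.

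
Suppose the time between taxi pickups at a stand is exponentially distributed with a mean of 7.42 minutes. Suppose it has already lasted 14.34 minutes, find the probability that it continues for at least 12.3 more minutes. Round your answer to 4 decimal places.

The rate is λ = 1/7.42 = 0.134771 per minute.
P(X > s+t | X > s) = e^(−λ(s+t))/e^(−λs) = e^(−λt), independent of s = 14.34.
P(X > 12.3) = e^(−1.6577) ≈ 0.1906.

0.1906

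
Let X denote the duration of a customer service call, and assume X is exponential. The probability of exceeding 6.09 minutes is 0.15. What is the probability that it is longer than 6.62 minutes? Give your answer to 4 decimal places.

e^(−λ·6.09) = 0.15 ⇒ λ = −ln(0.15)/6.09 = 0.311514.
P(X > 6.62) = e^(−0.311514·6.62) = e^(−2.0622) ≈ 0.1272.

0.1272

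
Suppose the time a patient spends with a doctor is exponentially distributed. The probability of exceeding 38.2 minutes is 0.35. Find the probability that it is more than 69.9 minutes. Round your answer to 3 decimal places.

0.146

e^(−λ·38.2) = 0.35 ⇒ λ = −ln(0.35)/38.2 = 0.0274823.
P(X > 69.9) = e^(−0.0274823·69.9) = e^(−1.921) ≈ 0.146.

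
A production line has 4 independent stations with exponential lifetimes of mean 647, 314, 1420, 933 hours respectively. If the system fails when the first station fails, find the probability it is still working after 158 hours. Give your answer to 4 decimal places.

0.3577

The first failure time is exponential with rate Σλ_i = 1/647 + 1/314 + 1/1420 + 1/933 = 0.00650635 per hour.
P(min > 158) = e^(−0.00650635·158) = e^(−1.028) ≈ 0.3577.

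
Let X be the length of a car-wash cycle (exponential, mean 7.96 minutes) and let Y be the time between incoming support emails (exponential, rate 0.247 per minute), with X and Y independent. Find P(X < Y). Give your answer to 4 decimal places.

0.3371

λ_1 = 1/7.96 = 0.125628, λ_2 = 0.247.
For independent exponentials, P(X < Y) = λ_1/(λ_1+λ_2) = 0.125628/0.372628 ≈ 0.3371.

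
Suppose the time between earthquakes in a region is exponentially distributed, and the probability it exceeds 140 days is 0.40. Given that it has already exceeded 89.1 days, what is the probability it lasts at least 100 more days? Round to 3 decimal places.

0.520

From e^(−λ·140) = 0.40, λ = −ln(0.40)/140 = 0.00654493.
Memoryless: P(X > 89.1+100 | X > 89.1) = P(X > 100) = e^(−0.00654493·100) ≈ 0.520.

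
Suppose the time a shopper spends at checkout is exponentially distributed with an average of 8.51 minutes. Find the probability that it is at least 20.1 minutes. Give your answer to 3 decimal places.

The rate is λ = 1/8.51 = 0.117509 per minute.
P(X > 20.1) = e^(−λ·20.1) = e^(−2.3619) ≈ 0.094.

0.094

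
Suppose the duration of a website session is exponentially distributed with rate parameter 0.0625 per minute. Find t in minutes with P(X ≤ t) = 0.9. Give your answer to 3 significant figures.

36.8

Set 1 − e^(−λt) = 0.9, so t = −ln(0.1)/λ = 2.3026/0.0625 ≈ 36.8414 minutes.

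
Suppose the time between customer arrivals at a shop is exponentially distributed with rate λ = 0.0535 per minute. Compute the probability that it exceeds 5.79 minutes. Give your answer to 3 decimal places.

P(X > 5.79) = e^(−λ·5.79) = e^(−0.30977) ≈ 0.734.

0.734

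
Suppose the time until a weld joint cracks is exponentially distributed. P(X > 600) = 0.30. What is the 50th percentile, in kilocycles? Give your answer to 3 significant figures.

e^(−λ·600) = 0.30 ⇒ λ = −ln(0.30)/600 = 0.00200662.
50th percentile: 1 − e^(−λt) = 0.5, t = −ln(0.5)/λ = 345.43 kilocycles.

345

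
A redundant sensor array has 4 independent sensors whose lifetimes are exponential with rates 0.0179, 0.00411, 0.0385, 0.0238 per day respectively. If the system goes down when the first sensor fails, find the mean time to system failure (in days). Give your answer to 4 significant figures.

The time to first failure is exponential with rate Σλ = 0.0179 + 0.00411 + 0.0385 + 0.0238 = 0.08431.
E[min] = 1/Σλ = 1/0.08431 = 11.861 days.

11.86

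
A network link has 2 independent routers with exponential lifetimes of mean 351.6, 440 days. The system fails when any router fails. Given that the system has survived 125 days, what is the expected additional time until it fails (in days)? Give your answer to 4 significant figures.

195.4

First-failure rate Σλ = 1/351.6 + 1/440 = 0.00511687.
By memorylessness the expected residual is 1/Σλ = 195.432 days, regardless of the 125 already elapsed.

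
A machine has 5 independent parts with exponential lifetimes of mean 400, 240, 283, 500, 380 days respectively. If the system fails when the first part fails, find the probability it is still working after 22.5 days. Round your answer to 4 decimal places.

The first failure time is exponential with rate Σλ_i = 1/400 + 1/240 + 1/283 + 1/500 + 1/380 = 0.0148318 per day.
P(min > 22.5) = e^(−0.0148318·22.5) = e^(−0.33372) ≈ 0.7163.

0.7163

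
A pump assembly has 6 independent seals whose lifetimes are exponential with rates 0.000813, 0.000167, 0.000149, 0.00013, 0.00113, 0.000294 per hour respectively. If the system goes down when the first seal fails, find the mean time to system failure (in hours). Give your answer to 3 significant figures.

The time to first failure is exponential with rate Σλ = 0.000813 + 0.000167 + 0.000149 + 0.00013 + 0.00113 + 0.000294 = 0.002683.
E[min] = 1/Σλ = 1/0.002683 = 372.717 hours.

373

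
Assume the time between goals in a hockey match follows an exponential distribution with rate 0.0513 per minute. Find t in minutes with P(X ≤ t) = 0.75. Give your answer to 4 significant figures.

Set 1 − e^(−λt) = 0.75, so t = −ln(0.25)/λ = 1.3863/0.0513 ≈ 27.0233 minutes.

27.02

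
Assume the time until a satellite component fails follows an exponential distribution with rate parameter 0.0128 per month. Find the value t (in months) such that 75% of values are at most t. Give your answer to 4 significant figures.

108.3

Set 1 − e^(−λt) = 0.75, so t = −ln(0.25)/λ = 1.3863/0.0128 ≈ 108.304 months.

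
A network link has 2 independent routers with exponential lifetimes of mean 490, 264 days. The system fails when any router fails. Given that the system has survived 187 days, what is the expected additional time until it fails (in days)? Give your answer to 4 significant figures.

171.6

First-failure rate Σλ = 1/490 + 1/264 = 0.0058287.
By memorylessness the expected residual is 1/Σλ = 171.565 days, regardless of the 187 already elapsed.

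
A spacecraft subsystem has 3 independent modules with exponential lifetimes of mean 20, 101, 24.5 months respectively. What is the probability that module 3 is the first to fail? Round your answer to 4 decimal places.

0.4053

Rates: λ_i = 1/mean_i → 0.05, 0.00990099, 0.0408163; Σλ = 0.100717.
P(module 3 first) = λ_3/Σλ = 0.0408163/0.100717 ≈ 0.4053.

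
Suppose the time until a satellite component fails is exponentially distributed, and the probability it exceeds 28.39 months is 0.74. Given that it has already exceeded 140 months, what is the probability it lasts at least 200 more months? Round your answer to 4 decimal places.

From e^(−λ·28.39) = 0.74, λ = −ln(0.74)/28.39 = 0.010606.
Memoryless: P(X > 140+200 | X > 140) = P(X > 200) = e^(−0.010606·200) ≈ 0.1199.

0.1199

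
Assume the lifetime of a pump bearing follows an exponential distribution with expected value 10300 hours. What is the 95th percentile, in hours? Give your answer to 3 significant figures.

The rate is λ = 1/10300 = 0.0000970874 per hour.
Set 1 − e^(−λt) = 0.95, so t = −ln(0.05)/λ = 2.9957/0.0000970874 ≈ 30856 hours.

30900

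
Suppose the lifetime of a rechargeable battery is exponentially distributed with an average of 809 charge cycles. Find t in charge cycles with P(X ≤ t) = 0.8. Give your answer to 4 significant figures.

The rate is λ = 1/809 = 0.00123609 per charge cycle.
Set 1 − e^(−λt) = 0.8, so t = −ln(0.2)/λ = 1.6094/0.00123609 ≈ 1302.04 charge cycles.

1302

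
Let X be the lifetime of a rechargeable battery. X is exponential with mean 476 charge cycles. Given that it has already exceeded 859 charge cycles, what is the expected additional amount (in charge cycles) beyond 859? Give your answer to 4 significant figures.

The rate is λ = 1/476 = 0.00210084 per charge cycle.
By memorylessness, the remaining amount past any threshold is again Exp(λ) with mean 1/λ = 476 charge cycles.

476.0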